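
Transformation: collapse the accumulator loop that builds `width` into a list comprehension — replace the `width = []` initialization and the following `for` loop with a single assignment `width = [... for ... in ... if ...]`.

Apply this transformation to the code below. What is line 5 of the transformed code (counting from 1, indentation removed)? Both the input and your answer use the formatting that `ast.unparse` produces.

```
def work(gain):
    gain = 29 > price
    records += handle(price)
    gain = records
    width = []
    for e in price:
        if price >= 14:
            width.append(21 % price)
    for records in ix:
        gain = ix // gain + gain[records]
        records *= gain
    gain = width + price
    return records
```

width = [21 % price for e in price if price >= 14]

Transformed code:
def work(gain):
    gain = 29 > price
    records += handle(price)
    gain = records
    width = [21 % price for e in price if price >= 14]
    for records in ix:
        gain = ix // gain + gain[records]
        records *= gain
    gain = width + price
    return records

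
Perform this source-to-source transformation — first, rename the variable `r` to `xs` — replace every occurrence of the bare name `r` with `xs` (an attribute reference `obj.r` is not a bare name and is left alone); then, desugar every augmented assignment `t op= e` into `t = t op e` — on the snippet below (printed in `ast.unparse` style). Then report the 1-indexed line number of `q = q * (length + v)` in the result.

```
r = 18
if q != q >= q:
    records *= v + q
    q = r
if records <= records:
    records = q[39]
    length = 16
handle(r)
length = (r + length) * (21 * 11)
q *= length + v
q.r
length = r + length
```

Transformed code:
xs = 18
if q != q >= q:
    records = records * (v + q)
    q = xs
if records <= records:
    records = q[39]
    length = 16
handle(xs)
length = (xs + length) * (21 * 11)
q = q * (length + v)
q.r
length = xs + length

10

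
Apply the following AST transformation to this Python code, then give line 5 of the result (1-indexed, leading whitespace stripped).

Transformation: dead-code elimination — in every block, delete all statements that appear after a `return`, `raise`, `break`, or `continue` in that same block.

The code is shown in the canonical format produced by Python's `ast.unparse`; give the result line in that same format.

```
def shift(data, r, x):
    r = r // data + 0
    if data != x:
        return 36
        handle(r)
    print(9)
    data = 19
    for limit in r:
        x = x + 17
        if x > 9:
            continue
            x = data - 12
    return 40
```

print(9)

Transformed code:
def shift(data, r, x):
    r = r // data + 0
    if data != x:
        return 36
    print(9)
    data = 19
    for limit in r:
        x = x + 17
        if x > 9:
            continue
    return 40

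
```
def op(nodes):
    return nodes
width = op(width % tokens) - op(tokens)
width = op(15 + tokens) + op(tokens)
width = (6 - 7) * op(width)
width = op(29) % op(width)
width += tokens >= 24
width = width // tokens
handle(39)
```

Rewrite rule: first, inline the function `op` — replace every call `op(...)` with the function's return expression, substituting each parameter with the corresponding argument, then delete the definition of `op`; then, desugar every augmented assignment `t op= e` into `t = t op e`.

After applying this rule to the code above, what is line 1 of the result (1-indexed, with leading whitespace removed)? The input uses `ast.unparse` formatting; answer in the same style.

width = width % tokens - tokens

Transformed code:
width = width % tokens - tokens
width = 15 + tokens + tokens
width = (6 - 7) * width
width = 29 % width
width = width + (tokens >= 24)
width = width // tokens
handle(39)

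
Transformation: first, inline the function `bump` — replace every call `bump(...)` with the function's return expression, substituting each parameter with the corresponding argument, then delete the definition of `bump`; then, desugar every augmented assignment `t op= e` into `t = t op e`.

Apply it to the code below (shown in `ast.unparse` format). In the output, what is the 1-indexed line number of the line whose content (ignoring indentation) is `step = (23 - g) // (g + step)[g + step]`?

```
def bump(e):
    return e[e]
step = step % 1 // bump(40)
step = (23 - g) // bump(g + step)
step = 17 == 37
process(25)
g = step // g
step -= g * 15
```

Transformed code:
step = step % 1 // 40[40]
step = (23 - g) // (g + step)[g + step]
step = 17 == 37
process(25)
g = step // g
step = step - g * 15

2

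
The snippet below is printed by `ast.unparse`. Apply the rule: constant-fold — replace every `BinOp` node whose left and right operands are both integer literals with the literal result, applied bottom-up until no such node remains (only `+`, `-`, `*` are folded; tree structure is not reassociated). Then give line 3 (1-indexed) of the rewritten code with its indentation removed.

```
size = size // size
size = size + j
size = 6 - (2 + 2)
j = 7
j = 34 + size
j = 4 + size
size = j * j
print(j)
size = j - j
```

size = 2

Transformed code:
size = size // size
size = size + j
size = 2
j = 7
j = 34 + size
j = 4 + size
size = j * j
print(j)
size = j - j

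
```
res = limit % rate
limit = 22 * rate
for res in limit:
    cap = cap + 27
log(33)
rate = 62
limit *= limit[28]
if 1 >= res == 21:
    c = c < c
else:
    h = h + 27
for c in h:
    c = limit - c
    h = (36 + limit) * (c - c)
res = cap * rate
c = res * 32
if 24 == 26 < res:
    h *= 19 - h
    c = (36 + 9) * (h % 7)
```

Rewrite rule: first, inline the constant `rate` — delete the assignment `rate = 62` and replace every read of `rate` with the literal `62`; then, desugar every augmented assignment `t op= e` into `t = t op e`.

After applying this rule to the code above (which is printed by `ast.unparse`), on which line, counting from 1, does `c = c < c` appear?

8

Transformed code:
res = limit % 62
limit = 22 * 62
for res in limit:
    cap = cap + 27
log(33)
limit = limit * limit[28]
if 1 >= res == 21:
    c = c < c
else:
    h = h + 27
for c in h:
    c = limit - c
    h = (36 + limit) * (c - c)
res = cap * 62
c = res * 32
if 24 == 26 < res:
    h = h * (19 - h)
    c = (36 + 9) * (h % 7)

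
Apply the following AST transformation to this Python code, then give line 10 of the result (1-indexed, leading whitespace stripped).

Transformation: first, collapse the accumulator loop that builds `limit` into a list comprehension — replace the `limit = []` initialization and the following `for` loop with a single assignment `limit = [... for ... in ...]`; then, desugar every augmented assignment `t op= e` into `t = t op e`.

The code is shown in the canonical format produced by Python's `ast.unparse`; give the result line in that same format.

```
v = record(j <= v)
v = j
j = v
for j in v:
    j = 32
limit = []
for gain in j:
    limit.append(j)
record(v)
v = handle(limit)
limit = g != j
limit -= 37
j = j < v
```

limit = limit - 37

Transformed code:
v = record(j <= v)
v = j
j = v
for j in v:
    j = 32
limit = [j for gain in j]
record(v)
v = handle(limit)
limit = g != j
limit = limit - 37
j = j < v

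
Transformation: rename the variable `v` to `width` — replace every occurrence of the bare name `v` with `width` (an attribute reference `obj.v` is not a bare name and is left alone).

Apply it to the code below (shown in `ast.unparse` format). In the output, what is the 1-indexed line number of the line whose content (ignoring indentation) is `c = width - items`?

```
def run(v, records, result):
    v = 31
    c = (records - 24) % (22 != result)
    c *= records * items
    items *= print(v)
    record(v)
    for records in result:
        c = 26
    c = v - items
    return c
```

Transformed code:
def run(width, records, result):
    width = 31
    c = (records - 24) % (22 != result)
    c *= records * items
    items *= print(width)
    record(width)
    for records in result:
        c = 26
    c = width - items
    return c

9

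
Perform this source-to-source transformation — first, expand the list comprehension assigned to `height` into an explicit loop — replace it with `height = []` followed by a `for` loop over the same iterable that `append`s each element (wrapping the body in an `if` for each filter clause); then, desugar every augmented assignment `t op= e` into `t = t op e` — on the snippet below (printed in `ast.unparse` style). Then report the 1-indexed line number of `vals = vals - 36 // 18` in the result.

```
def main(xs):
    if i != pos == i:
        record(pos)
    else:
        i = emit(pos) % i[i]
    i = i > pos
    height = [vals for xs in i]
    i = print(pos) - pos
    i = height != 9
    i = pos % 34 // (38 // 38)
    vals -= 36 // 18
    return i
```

Transformed code:
def main(xs):
    if i != pos == i:
        record(pos)
    else:
        i = emit(pos) % i[i]
    i = i > pos
    height = []
    for xs in i:
        height.append(vals)
    i = print(pos) - pos
    i = height != 9
    i = pos % 34 // (38 // 38)
    vals = vals - 36 // 18
    return i

13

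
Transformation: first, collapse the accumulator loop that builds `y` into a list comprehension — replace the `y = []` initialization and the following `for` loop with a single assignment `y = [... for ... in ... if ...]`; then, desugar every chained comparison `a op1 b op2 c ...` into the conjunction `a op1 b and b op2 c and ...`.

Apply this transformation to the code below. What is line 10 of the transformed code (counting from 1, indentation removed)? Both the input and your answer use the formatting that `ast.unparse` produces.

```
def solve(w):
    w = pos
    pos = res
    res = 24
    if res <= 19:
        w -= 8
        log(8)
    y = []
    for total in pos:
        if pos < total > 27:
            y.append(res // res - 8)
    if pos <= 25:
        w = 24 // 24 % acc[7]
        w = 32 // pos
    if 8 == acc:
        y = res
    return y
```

Transformed code:
def solve(w):
    w = pos
    pos = res
    res = 24
    if res <= 19:
        w -= 8
        log(8)
    y = [res // res - 8 for total in pos if pos < total and total > 27]
    if pos <= 25:
        w = 24 // 24 % acc[7]
        w = 32 // pos
    if 8 == acc:
        y = res
    return y

w = 24 // 24 % acc[7]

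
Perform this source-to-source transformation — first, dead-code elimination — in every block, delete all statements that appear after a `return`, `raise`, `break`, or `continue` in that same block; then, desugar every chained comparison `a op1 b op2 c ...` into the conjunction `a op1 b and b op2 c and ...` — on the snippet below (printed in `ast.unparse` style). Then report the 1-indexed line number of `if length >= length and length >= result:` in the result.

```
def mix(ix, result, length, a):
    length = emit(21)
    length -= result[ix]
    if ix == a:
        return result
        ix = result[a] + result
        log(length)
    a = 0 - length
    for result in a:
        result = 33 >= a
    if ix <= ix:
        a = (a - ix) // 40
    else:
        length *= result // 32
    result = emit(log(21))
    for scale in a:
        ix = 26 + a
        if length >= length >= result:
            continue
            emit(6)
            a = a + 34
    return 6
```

16

Transformed code:
def mix(ix, result, length, a):
    length = emit(21)
    length -= result[ix]
    if ix == a:
        return result
    a = 0 - length
    for result in a:
        result = 33 >= a
    if ix <= ix:
        a = (a - ix) // 40
    else:
        length *= result // 32
    result = emit(log(21))
    for scale in a:
        ix = 26 + a
        if length >= length and length >= result:
            continue
    return 6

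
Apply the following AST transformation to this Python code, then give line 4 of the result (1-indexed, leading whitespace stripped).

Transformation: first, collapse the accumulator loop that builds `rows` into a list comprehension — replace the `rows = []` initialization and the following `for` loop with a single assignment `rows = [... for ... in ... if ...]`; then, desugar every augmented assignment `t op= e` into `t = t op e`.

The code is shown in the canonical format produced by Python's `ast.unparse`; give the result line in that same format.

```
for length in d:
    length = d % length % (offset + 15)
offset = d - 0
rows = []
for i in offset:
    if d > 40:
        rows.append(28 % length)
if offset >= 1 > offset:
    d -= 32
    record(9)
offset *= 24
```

Transformed code:
for length in d:
    length = d % length % (offset + 15)
offset = d - 0
rows = [28 % length for i in offset if d > 40]
if offset >= 1 > offset:
    d = d - 32
    record(9)
offset = offset * 24

rows = [28 % length for i in offset if d > 40]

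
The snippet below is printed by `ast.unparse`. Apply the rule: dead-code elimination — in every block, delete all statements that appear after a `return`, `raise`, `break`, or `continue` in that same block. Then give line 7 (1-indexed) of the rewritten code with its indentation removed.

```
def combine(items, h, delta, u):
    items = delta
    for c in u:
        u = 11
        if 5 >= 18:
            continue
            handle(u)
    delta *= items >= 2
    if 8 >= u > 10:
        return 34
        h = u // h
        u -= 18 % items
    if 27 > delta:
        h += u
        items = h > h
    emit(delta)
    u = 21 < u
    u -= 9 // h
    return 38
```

delta *= items >= 2

Transformed code:
def combine(items, h, delta, u):
    items = delta
    for c in u:
        u = 11
        if 5 >= 18:
            continue
    delta *= items >= 2
    if 8 >= u > 10:
        return 34
    if 27 > delta:
        h += u
        items = h > h
    emit(delta)
    u = 21 < u
    u -= 9 // h
    return 38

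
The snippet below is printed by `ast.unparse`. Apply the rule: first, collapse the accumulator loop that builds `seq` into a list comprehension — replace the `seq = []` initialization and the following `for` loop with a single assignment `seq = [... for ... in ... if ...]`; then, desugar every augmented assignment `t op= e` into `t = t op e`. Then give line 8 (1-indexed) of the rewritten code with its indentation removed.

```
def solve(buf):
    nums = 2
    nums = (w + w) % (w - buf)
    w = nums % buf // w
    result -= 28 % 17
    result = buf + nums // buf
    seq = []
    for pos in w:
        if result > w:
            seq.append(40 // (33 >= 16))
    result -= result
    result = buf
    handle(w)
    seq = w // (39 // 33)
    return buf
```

Transformed code:
def solve(buf):
    nums = 2
    nums = (w + w) % (w - buf)
    w = nums % buf // w
    result = result - 28 % 17
    result = buf + nums // buf
    seq = [40 // (33 >= 16) for pos in w if result > w]
    result = result - result
    result = buf
    handle(w)
    seq = w // (39 // 33)
    return buf

result = result - result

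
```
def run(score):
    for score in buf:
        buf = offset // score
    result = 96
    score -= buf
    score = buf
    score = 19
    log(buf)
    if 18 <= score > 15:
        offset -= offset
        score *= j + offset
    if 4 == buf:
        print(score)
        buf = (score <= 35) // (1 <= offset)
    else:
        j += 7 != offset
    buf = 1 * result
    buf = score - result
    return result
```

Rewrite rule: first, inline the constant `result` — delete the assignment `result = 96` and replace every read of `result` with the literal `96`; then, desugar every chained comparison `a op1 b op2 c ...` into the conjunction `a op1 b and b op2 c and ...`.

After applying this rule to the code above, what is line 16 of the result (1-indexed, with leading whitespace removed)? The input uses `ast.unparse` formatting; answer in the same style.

Transformed code:
def run(score):
    for score in buf:
        buf = offset // score
    score -= buf
    score = buf
    score = 19
    log(buf)
    if 18 <= score and score > 15:
        offset -= offset
        score *= j + offset
    if 4 == buf:
        print(score)
        buf = (score <= 35) // (1 <= offset)
    else:
        j += 7 != offset
    buf = 1 * 96
    buf = score - 96
    return 96

buf = 1 * 96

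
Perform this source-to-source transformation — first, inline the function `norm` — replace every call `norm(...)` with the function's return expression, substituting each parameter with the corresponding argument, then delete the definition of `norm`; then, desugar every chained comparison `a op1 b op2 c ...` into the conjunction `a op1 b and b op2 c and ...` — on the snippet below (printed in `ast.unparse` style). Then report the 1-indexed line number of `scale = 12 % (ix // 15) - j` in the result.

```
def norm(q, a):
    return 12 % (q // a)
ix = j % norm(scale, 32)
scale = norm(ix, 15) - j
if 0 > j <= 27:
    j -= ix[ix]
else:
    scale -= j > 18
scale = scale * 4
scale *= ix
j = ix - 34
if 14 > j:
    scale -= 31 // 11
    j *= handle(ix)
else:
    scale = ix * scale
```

Transformed code:
ix = j % (12 % (scale // 32))
scale = 12 % (ix // 15) - j
if 0 > j and j <= 27:
    j -= ix[ix]
else:
    scale -= j > 18
scale = scale * 4
scale *= ix
j = ix - 34
if 14 > j:
    scale -= 31 // 11
    j *= handle(ix)
else:
    scale = ix * scale

2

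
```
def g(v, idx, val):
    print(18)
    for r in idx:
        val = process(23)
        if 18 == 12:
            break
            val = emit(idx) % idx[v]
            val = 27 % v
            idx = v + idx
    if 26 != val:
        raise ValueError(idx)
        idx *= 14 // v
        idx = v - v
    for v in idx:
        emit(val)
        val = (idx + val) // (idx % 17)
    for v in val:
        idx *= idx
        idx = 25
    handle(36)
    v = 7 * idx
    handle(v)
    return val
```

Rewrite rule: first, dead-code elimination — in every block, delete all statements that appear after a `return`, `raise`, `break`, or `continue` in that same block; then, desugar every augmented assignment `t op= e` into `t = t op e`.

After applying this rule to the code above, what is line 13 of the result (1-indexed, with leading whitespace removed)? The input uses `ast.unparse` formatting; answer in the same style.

Transformed code:
def g(v, idx, val):
    print(18)
    for r in idx:
        val = process(23)
        if 18 == 12:
            break
    if 26 != val:
        raise ValueError(idx)
    for v in idx:
        emit(val)
        val = (idx + val) // (idx % 17)
    for v in val:
        idx = idx * idx
        idx = 25
    handle(36)
    v = 7 * idx
    handle(v)
    return val

idx = idx * idx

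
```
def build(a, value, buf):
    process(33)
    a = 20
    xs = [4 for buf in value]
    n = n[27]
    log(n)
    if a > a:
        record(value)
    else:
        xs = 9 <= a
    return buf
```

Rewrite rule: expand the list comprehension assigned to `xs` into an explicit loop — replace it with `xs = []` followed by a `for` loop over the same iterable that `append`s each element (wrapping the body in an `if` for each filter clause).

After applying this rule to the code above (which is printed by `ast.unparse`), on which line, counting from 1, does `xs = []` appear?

Transformed code:
def build(a, value, buf):
    process(33)
    a = 20
    xs = []
    for buf in value:
        xs.append(4)
    n = n[27]
    log(n)
    if a > a:
        record(value)
    else:
        xs = 9 <= a
    return buf

4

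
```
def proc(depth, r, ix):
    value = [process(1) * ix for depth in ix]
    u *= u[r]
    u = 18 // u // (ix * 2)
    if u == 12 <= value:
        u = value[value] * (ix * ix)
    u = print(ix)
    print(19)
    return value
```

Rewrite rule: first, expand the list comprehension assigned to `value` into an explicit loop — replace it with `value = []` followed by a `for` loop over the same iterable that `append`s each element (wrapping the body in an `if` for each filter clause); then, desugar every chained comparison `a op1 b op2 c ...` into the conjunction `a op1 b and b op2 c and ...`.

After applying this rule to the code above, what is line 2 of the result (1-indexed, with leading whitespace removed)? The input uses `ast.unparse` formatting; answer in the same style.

value = []

Transformed code:
def proc(depth, r, ix):
    value = []
    for depth in ix:
        value.append(process(1) * ix)
    u *= u[r]
    u = 18 // u // (ix * 2)
    if u == 12 and 12 <= value:
        u = value[value] * (ix * ix)
    u = print(ix)
    print(19)
    return value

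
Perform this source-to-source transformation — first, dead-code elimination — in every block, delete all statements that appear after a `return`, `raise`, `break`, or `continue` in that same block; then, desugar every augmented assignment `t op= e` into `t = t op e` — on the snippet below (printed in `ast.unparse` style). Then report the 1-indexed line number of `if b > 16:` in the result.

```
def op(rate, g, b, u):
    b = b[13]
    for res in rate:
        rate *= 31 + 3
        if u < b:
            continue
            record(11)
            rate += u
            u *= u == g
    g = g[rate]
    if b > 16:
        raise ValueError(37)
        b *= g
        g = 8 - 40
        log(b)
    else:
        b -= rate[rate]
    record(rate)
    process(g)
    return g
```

Transformed code:
def op(rate, g, b, u):
    b = b[13]
    for res in rate:
        rate = rate * (31 + 3)
        if u < b:
            continue
    g = g[rate]
    if b > 16:
        raise ValueError(37)
    else:
        b = b - rate[rate]
    record(rate)
    process(g)
    return g

8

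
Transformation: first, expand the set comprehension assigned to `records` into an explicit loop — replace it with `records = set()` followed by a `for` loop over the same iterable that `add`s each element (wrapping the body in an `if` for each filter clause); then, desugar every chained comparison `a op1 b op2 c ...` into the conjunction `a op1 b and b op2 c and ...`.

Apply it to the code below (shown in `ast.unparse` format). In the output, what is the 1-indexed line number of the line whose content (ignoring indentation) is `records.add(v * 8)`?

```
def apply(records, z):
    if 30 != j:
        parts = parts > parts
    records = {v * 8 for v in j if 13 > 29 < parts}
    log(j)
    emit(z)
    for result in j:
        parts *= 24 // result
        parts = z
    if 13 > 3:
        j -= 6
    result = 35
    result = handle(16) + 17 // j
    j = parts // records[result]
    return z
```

Transformed code:
def apply(records, z):
    if 30 != j:
        parts = parts > parts
    records = set()
    for v in j:
        if 13 > 29 and 29 < parts:
            records.add(v * 8)
    log(j)
    emit(z)
    for result in j:
        parts *= 24 // result
        parts = z
    if 13 > 3:
        j -= 6
    result = 35
    result = handle(16) + 17 // j
    j = parts // records[result]
    return z

7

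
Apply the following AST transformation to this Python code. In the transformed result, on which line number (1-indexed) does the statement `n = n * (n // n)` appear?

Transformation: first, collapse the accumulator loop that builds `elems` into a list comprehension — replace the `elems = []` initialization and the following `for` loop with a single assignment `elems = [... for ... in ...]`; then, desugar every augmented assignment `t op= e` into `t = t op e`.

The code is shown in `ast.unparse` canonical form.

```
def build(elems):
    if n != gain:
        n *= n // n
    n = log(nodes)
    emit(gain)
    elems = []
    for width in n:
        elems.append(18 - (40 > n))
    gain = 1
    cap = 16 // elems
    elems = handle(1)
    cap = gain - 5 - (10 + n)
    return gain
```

Transformed code:
def build(elems):
    if n != gain:
        n = n * (n // n)
    n = log(nodes)
    emit(gain)
    elems = [18 - (40 > n) for width in n]
    gain = 1
    cap = 16 // elems
    elems = handle(1)
    cap = gain - 5 - (10 + n)
    return gain

3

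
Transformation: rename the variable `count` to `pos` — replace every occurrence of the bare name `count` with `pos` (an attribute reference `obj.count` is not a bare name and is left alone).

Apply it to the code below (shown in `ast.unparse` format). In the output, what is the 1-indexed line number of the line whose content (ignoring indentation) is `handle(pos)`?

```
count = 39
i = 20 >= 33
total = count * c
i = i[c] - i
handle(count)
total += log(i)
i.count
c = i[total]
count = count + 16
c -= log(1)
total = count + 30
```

5

Transformed code:
pos = 39
i = 20 >= 33
total = pos * c
i = i[c] - i
handle(pos)
total += log(i)
i.count
c = i[total]
pos = pos + 16
c -= log(1)
total = pos + 30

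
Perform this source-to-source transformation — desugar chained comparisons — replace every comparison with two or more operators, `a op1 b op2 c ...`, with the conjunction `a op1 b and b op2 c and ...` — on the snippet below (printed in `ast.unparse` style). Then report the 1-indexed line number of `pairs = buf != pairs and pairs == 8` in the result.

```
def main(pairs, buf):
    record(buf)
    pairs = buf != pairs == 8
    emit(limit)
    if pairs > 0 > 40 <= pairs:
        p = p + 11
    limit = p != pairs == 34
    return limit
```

Transformed code:
def main(pairs, buf):
    record(buf)
    pairs = buf != pairs and pairs == 8
    emit(limit)
    if pairs > 0 and 0 > 40 and (40 <= pairs):
        p = p + 11
    limit = p != pairs and pairs == 34
    return limit

3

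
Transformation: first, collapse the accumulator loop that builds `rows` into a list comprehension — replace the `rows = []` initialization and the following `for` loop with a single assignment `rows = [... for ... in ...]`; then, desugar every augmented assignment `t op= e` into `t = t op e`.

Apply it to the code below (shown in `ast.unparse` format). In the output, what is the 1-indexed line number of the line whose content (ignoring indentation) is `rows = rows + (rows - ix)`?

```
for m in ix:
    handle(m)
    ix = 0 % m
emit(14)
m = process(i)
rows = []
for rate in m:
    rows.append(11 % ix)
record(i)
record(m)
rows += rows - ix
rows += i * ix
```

9

Transformed code:
for m in ix:
    handle(m)
    ix = 0 % m
emit(14)
m = process(i)
rows = [11 % ix for rate in m]
record(i)
record(m)
rows = rows + (rows - ix)
rows = rows + i * ix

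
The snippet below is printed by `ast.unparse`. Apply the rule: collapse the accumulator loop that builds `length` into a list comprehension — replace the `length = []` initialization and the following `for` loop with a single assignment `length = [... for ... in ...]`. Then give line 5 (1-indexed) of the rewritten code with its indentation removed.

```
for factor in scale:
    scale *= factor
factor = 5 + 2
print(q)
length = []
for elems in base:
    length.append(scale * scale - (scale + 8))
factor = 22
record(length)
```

Transformed code:
for factor in scale:
    scale *= factor
factor = 5 + 2
print(q)
length = [scale * scale - (scale + 8) for elems in base]
factor = 22
record(length)

length = [scale * scale - (scale + 8) for elems in base]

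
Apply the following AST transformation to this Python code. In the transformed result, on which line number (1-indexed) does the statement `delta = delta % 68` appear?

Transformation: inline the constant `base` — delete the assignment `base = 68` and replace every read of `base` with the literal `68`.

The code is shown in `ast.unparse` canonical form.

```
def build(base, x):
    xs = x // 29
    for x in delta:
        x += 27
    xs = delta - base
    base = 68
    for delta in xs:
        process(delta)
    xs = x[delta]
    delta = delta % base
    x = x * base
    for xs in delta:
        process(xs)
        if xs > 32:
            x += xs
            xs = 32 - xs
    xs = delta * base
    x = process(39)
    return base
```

Transformed code:
def build(base, x):
    xs = x // 29
    for x in delta:
        x += 27
    xs = delta - 68
    for delta in xs:
        process(delta)
    xs = x[delta]
    delta = delta % 68
    x = x * 68
    for xs in delta:
        process(xs)
        if xs > 32:
            x += xs
            xs = 32 - xs
    xs = delta * 68
    x = process(39)
    return 68

9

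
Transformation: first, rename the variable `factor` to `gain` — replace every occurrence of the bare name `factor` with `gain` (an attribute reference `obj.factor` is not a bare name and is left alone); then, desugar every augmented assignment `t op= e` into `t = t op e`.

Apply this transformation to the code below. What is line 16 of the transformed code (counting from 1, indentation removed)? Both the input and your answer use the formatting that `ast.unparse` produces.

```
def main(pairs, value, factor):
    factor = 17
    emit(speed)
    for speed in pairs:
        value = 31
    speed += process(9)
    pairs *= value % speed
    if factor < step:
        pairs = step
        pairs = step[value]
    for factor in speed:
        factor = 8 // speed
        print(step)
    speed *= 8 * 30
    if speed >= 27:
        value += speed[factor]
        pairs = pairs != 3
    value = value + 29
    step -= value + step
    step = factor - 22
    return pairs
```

Transformed code:
def main(pairs, value, gain):
    gain = 17
    emit(speed)
    for speed in pairs:
        value = 31
    speed = speed + process(9)
    pairs = pairs * (value % speed)
    if gain < step:
        pairs = step
        pairs = step[value]
    for gain in speed:
        gain = 8 // speed
        print(step)
    speed = speed * (8 * 30)
    if speed >= 27:
        value = value + speed[gain]
        pairs = pairs != 3
    value = value + 29
    step = step - (value + step)
    step = gain - 22
    return pairs

value = value + speed[gain]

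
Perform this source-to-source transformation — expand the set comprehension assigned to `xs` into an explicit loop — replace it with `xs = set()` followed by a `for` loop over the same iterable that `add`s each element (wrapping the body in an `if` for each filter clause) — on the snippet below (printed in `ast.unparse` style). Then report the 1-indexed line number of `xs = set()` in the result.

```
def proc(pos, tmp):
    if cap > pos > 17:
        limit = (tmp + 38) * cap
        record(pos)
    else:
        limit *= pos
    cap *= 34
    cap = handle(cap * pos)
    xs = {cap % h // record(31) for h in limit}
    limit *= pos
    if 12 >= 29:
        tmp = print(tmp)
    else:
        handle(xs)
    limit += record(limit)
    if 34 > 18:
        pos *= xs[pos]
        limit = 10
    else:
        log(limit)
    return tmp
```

9

Transformed code:
def proc(pos, tmp):
    if cap > pos > 17:
        limit = (tmp + 38) * cap
        record(pos)
    else:
        limit *= pos
    cap *= 34
    cap = handle(cap * pos)
    xs = set()
    for h in limit:
        xs.add(cap % h // record(31))
    limit *= pos
    if 12 >= 29:
        tmp = print(tmp)
    else:
        handle(xs)
    limit += record(limit)
    if 34 > 18:
        pos *= xs[pos]
        limit = 10
    else:
        log(limit)
    return tmp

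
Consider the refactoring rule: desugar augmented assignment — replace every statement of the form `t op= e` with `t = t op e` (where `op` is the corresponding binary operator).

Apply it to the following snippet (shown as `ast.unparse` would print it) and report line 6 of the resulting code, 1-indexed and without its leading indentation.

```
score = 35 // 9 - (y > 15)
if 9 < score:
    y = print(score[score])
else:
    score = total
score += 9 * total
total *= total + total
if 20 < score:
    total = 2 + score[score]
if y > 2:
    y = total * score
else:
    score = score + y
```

Transformed code:
score = 35 // 9 - (y > 15)
if 9 < score:
    y = print(score[score])
else:
    score = total
score = score + 9 * total
total = total * (total + total)
if 20 < score:
    total = 2 + score[score]
if y > 2:
    y = total * score
else:
    score = score + y

score = score + 9 * total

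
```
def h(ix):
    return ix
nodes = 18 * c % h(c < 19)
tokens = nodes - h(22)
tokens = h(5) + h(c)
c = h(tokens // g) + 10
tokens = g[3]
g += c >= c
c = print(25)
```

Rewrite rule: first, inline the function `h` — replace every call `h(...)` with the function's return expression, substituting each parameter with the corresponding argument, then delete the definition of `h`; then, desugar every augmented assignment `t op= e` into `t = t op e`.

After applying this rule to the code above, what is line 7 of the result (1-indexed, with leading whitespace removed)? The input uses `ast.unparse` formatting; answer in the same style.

Transformed code:
nodes = 18 * c % (c < 19)
tokens = nodes - 22
tokens = 5 + c
c = tokens // g + 10
tokens = g[3]
g = g + (c >= c)
c = print(25)

c = print(25)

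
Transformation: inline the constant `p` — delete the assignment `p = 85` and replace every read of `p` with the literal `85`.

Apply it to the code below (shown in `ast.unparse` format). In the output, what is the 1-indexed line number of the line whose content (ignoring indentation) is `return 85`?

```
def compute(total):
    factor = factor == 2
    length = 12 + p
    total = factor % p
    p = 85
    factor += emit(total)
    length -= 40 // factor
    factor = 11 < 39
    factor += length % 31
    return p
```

9

Transformed code:
def compute(total):
    factor = factor == 2
    length = 12 + 85
    total = factor % 85
    factor += emit(total)
    length -= 40 // factor
    factor = 11 < 39
    factor += length % 31
    return 85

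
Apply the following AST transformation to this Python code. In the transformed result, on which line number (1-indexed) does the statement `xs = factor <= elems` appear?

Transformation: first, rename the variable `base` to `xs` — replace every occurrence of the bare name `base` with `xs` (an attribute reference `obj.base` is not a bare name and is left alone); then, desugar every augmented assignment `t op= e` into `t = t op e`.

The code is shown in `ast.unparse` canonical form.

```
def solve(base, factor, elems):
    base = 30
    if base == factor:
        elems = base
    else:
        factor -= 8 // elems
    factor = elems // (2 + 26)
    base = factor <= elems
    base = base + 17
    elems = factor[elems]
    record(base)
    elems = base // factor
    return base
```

8

Transformed code:
def solve(xs, factor, elems):
    xs = 30
    if xs == factor:
        elems = xs
    else:
        factor = factor - 8 // elems
    factor = elems // (2 + 26)
    xs = factor <= elems
    xs = xs + 17
    elems = factor[elems]
    record(xs)
    elems = xs // factor
    return xs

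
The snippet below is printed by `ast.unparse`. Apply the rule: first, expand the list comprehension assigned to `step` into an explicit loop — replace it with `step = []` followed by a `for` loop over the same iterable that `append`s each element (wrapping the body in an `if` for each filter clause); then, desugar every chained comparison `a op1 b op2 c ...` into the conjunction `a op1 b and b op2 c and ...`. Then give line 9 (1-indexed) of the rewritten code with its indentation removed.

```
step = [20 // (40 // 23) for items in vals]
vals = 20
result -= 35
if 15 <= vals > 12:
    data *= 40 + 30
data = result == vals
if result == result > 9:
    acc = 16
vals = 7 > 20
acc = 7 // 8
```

if result == result and result > 9:

Transformed code:
step = []
for items in vals:
    step.append(20 // (40 // 23))
vals = 20
result -= 35
if 15 <= vals and vals > 12:
    data *= 40 + 30
data = result == vals
if result == result and result > 9:
    acc = 16
vals = 7 > 20
acc = 7 // 8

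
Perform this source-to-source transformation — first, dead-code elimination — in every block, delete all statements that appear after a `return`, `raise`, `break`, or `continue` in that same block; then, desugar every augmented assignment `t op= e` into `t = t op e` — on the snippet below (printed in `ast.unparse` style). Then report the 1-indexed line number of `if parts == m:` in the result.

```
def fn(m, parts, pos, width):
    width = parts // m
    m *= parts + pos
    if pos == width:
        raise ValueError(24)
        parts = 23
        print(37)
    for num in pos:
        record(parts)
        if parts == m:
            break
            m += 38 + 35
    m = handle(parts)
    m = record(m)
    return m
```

8

Transformed code:
def fn(m, parts, pos, width):
    width = parts // m
    m = m * (parts + pos)
    if pos == width:
        raise ValueError(24)
    for num in pos:
        record(parts)
        if parts == m:
            break
    m = handle(parts)
    m = record(m)
    return m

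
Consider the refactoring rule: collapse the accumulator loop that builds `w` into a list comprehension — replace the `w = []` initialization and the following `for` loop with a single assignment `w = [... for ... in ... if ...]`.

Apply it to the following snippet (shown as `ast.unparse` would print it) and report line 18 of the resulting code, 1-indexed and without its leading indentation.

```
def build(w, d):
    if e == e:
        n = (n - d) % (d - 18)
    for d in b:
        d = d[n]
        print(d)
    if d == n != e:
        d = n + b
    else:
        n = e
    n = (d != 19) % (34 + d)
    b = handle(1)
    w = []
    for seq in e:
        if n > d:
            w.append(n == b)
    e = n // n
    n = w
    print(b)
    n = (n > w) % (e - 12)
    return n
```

return n

Transformed code:
def build(w, d):
    if e == e:
        n = (n - d) % (d - 18)
    for d in b:
        d = d[n]
        print(d)
    if d == n != e:
        d = n + b
    else:
        n = e
    n = (d != 19) % (34 + d)
    b = handle(1)
    w = [n == b for seq in e if n > d]
    e = n // n
    n = w
    print(b)
    n = (n > w) % (e - 12)
    return n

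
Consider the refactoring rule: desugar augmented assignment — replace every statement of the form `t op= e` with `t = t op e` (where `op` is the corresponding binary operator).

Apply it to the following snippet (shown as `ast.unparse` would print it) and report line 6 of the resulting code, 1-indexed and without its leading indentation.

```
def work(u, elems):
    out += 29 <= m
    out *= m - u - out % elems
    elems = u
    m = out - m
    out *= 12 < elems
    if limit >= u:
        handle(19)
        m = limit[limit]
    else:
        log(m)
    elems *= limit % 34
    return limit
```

out = out * (12 < elems)

Transformed code:
def work(u, elems):
    out = out + (29 <= m)
    out = out * (m - u - out % elems)
    elems = u
    m = out - m
    out = out * (12 < elems)
    if limit >= u:
        handle(19)
        m = limit[limit]
    else:
        log(m)
    elems = elems * (limit % 34)
    return limit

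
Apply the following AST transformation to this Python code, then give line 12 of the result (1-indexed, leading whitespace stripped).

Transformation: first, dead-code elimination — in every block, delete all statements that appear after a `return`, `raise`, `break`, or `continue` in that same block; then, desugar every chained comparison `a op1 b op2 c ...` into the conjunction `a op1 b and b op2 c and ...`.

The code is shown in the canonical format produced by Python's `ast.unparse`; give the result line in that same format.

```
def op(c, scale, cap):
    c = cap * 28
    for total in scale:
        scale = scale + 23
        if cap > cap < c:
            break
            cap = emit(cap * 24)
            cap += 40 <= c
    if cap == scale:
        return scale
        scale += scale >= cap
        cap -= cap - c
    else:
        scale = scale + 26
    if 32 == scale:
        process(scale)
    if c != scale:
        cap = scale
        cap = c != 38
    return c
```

process(scale)

Transformed code:
def op(c, scale, cap):
    c = cap * 28
    for total in scale:
        scale = scale + 23
        if cap > cap and cap < c:
            break
    if cap == scale:
        return scale
    else:
        scale = scale + 26
    if 32 == scale:
        process(scale)
    if c != scale:
        cap = scale
        cap = c != 38
    return c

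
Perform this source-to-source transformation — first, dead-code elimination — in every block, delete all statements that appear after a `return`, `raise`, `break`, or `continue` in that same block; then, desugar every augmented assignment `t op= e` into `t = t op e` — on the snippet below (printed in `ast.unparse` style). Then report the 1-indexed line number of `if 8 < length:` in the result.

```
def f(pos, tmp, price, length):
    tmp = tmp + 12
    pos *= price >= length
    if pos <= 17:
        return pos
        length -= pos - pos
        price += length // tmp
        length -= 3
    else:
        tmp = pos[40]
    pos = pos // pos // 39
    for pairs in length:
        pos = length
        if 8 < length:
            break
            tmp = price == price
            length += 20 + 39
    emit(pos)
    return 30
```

11

Transformed code:
def f(pos, tmp, price, length):
    tmp = tmp + 12
    pos = pos * (price >= length)
    if pos <= 17:
        return pos
    else:
        tmp = pos[40]
    pos = pos // pos // 39
    for pairs in length:
        pos = length
        if 8 < length:
            break
    emit(pos)
    return 30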